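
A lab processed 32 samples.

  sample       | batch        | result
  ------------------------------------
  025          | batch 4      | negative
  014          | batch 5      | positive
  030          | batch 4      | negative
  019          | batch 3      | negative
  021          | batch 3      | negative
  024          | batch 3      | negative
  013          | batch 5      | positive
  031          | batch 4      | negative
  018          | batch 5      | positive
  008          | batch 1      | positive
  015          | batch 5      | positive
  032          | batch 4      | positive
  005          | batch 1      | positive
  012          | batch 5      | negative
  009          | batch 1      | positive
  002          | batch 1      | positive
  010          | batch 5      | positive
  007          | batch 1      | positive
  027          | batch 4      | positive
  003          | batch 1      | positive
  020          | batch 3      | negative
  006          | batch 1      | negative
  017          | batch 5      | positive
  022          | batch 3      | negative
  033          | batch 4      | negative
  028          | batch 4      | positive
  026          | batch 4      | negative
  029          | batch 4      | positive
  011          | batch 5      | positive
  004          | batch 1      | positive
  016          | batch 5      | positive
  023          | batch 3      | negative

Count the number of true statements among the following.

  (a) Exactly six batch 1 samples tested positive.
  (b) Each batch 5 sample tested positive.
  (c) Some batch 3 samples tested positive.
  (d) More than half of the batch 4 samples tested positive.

(a) batch 1: |A| = 8, |A ∩ B| = 7; needs |A ∩ B| = 6 — false.
(b) batch 5: |A| = 9, |A ∩ B| = 8; needs A ⊆ B, i.e. every element of A is in B (|A ∖ B| = 0) — false.
(c) batch 3: |A| = 6, |A ∩ B| = 0; needs A ∩ B ≠ ∅ (|A ∩ B| ≥ 1) — false.
(d) batch 4: |A| = 9, |A ∩ B| = 4; needs |A ∩ B| > |A ∖ B| — false.

0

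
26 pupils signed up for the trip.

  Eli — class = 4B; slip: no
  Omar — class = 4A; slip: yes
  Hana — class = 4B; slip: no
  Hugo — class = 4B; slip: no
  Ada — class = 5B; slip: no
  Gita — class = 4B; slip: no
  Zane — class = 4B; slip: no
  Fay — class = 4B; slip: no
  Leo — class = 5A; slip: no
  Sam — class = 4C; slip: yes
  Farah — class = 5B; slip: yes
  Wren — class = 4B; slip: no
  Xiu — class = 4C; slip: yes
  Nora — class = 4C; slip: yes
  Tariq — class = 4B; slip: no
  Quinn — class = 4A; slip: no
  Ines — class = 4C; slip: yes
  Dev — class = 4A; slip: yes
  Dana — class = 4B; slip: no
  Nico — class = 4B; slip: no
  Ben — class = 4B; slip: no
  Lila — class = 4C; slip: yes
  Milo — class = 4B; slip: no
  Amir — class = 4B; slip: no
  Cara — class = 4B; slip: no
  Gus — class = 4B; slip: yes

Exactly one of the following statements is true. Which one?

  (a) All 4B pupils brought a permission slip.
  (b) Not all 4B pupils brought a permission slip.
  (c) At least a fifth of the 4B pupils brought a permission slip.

(b)

|A| = 15, |A ∩ B| = 1, |A ∖ B| = 14.
(a) requires A ⊆ B, i.e. every element of A is in B (|A ∖ B| = 0): false.
(b) requires A ⊄ B (|A ∖ B| ≥ 1): true.
(c) requires |A ∩ B| / |A| ≥ 1/5: false.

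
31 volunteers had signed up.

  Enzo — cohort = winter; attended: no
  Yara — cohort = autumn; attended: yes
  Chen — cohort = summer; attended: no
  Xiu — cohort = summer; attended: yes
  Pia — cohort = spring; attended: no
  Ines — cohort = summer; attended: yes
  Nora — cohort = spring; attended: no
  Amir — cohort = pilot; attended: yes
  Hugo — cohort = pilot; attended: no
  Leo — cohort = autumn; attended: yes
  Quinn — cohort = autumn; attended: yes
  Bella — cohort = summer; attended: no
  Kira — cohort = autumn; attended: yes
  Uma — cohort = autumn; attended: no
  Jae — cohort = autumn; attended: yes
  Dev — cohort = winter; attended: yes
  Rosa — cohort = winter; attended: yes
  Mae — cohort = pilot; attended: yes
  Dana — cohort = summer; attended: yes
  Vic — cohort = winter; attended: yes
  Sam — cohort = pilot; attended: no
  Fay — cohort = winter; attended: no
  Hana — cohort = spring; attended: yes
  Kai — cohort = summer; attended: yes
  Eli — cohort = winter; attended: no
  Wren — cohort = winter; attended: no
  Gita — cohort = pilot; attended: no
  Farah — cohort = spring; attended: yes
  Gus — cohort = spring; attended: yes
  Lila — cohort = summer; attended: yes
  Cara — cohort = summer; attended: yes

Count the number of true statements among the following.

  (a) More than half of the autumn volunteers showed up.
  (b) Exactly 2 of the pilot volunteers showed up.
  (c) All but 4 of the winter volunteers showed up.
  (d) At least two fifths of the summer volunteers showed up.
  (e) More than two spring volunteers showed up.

(a) autumn: |A| = 6, |A ∩ B| = 5; needs |A ∩ B| > |A ∖ B| — true.
(b) pilot: |A| = 5, |A ∩ B| = 2; needs |A ∩ B| = 2 — true.
(c) winter: |A| = 7, |A ∩ B| = 3; needs |A ∖ B| = 4 — true.
(d) summer: |A| = 8, |A ∩ B| = 6; needs |A ∩ B| / |A| ≥ 2/5 — true.
(e) spring: |A| = 5, |A ∩ B| = 3; needs |A ∩ B| > 2 — true.

5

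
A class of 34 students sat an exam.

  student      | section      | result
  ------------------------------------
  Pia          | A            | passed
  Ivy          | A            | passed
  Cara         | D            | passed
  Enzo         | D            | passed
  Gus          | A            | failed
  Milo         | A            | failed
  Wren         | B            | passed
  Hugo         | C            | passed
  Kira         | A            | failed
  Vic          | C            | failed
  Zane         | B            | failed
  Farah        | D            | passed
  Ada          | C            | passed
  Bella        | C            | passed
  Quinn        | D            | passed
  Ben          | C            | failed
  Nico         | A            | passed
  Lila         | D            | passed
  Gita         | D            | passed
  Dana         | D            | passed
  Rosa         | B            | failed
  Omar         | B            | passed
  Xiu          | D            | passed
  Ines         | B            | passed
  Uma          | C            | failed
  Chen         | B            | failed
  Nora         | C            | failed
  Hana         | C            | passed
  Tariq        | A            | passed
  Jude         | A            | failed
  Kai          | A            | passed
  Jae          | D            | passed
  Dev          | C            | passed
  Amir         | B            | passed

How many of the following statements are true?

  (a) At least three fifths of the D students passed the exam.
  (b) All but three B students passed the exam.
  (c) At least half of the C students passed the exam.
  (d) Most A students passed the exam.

4

(a) D: |A| = 9, |A ∩ B| = 9; needs |A ∩ B| / |A| ≥ 3/5 — true.
(b) B: |A| = 7, |A ∩ B| = 4; needs |A ∖ B| = 3 — true.
(c) C: |A| = 9, |A ∩ B| = 5; needs |A ∩ B| ≥ |A ∖ B| — true.
(d) A: |A| = 9, |A ∩ B| = 5; needs |A ∩ B| > |A ∖ B| — true.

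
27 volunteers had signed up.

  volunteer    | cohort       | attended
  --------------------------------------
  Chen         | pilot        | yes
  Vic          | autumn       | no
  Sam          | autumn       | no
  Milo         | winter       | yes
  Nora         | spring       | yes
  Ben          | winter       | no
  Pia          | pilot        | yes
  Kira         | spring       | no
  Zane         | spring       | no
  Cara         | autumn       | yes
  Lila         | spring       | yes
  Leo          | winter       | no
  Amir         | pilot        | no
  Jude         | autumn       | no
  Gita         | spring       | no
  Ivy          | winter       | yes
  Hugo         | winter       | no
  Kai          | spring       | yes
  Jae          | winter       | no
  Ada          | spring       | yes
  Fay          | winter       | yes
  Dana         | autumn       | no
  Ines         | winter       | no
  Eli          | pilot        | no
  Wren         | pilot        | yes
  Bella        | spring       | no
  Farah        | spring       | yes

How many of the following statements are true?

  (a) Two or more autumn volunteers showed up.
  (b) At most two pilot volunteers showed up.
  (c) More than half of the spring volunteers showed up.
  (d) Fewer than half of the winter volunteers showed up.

(a) autumn: |A| = 5, |A ∩ B| = 1; needs |A ∩ B| ≥ 2 — false.
(b) pilot: |A| = 5, |A ∩ B| = 3; needs |A ∩ B| ≤ 2 — false.
(c) spring: |A| = 9, |A ∩ B| = 5; needs |A ∩ B| > |A ∖ B| — true.
(d) winter: |A| = 8, |A ∩ B| = 3; needs |A ∩ B| < |A ∖ B| — true.

2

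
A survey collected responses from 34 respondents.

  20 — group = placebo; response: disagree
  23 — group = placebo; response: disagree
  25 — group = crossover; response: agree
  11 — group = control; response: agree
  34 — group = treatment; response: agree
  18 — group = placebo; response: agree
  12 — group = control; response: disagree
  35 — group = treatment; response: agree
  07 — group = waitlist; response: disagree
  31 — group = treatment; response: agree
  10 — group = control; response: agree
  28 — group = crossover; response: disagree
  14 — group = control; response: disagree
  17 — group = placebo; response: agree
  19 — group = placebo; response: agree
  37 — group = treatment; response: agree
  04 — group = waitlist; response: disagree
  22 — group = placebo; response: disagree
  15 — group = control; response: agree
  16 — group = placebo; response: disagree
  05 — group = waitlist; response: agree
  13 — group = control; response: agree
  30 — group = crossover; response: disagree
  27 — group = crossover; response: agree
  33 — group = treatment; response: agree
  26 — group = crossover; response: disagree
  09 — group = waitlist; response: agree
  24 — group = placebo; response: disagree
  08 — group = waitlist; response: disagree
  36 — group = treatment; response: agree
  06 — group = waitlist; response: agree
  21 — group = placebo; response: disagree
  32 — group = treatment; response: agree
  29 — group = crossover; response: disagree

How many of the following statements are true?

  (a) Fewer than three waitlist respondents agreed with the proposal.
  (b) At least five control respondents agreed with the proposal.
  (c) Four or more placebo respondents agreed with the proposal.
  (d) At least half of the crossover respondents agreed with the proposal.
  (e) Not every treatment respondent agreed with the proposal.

0

(a) waitlist: |A| = 6, |A ∩ B| = 3; needs |A ∩ B| < 3 — false.
(b) control: |A| = 6, |A ∩ B| = 4; needs |A ∩ B| ≥ 5 — false.
(c) placebo: |A| = 9, |A ∩ B| = 3; needs |A ∩ B| ≥ 4 — false.
(d) crossover: |A| = 6, |A ∩ B| = 2; needs |A ∩ B| ≥ |A ∖ B| — false.
(e) treatment: |A| = 7, |A ∩ B| = 7; needs A ⊄ B (|A ∖ B| ≥ 1) — false.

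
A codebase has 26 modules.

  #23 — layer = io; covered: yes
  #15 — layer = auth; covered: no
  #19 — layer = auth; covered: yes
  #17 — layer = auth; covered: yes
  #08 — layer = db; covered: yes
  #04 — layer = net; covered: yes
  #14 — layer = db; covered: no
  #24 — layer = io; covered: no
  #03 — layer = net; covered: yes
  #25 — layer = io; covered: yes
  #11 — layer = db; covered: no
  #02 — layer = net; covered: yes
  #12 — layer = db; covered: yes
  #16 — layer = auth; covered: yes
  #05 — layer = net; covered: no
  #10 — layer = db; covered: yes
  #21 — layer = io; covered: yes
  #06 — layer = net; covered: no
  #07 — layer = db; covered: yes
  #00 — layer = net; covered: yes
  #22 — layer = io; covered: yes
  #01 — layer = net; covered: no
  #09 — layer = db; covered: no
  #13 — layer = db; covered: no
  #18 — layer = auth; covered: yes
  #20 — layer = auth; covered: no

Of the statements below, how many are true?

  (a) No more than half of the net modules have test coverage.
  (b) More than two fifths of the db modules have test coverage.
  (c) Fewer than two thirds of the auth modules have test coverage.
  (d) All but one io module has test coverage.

(a) net: |A| = 7, |A ∩ B| = 4; needs |A ∩ B| ≤ |A ∖ B| — false.
(b) db: |A| = 8, |A ∩ B| = 4; needs |A ∩ B| / |A| > 2/5 — true.
(c) auth: |A| = 6, |A ∩ B| = 4; needs |A ∩ B| / |A| < 2/3 — false.
(d) io: |A| = 5, |A ∩ B| = 4; needs |A ∖ B| = 1 — true.

2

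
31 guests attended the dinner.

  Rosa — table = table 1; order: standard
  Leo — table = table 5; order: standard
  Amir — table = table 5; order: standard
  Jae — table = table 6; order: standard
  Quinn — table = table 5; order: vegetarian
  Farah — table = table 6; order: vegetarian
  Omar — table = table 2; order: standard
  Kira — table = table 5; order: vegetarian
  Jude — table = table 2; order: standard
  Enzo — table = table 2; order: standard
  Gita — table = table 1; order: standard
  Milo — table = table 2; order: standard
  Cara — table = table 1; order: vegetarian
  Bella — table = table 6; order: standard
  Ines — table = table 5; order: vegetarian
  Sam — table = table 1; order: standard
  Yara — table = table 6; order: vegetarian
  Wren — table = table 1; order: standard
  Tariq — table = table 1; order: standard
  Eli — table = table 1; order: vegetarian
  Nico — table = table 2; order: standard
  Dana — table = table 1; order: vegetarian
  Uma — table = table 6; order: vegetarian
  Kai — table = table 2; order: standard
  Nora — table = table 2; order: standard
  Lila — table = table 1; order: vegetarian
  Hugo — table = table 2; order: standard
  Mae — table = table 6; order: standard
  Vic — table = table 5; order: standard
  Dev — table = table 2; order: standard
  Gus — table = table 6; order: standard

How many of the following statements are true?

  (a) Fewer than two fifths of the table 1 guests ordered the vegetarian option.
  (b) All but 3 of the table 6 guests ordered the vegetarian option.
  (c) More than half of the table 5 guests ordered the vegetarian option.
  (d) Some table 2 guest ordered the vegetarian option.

0

(a) table 1: |A| = 9, |A ∩ B| = 4; needs |A ∩ B| / |A| < 2/5 — false.
(b) table 6: |A| = 7, |A ∩ B| = 3; needs |A ∖ B| = 3 — false.
(c) table 5: |A| = 6, |A ∩ B| = 3; needs |A ∩ B| > |A ∖ B| — false.
(d) table 2: |A| = 9, |A ∩ B| = 0; needs A ∩ B ≠ ∅ (|A ∩ B| ≥ 1) — false.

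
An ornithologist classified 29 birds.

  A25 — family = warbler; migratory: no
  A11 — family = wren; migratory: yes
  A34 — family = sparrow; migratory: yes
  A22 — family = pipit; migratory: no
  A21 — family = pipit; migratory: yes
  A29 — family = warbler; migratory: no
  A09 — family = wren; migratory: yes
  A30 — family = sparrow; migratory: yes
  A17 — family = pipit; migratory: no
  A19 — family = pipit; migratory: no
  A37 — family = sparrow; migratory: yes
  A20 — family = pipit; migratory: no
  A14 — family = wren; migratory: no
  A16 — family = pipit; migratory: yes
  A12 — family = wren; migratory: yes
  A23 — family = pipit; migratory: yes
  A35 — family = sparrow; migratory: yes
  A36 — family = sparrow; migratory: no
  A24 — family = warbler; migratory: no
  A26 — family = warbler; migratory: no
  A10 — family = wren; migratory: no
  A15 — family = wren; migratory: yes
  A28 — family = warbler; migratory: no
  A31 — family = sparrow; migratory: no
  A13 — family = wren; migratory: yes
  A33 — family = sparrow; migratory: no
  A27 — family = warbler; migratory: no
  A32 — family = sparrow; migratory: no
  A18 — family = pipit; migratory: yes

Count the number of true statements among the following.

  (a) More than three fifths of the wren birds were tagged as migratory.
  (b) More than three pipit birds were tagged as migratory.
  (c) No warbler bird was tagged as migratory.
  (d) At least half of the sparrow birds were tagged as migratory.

(a) wren: |A| = 7, |A ∩ B| = 5; needs |A ∩ B| / |A| > 3/5 — true.
(b) pipit: |A| = 8, |A ∩ B| = 4; needs |A ∩ B| > 3 — true.
(c) warbler: |A| = 6, |A ∩ B| = 0; needs A ∩ B = ∅ (|A ∩ B| = 0) — true.
(d) sparrow: |A| = 8, |A ∩ B| = 4; needs |A ∩ B| ≥ |A ∖ B| — true.

4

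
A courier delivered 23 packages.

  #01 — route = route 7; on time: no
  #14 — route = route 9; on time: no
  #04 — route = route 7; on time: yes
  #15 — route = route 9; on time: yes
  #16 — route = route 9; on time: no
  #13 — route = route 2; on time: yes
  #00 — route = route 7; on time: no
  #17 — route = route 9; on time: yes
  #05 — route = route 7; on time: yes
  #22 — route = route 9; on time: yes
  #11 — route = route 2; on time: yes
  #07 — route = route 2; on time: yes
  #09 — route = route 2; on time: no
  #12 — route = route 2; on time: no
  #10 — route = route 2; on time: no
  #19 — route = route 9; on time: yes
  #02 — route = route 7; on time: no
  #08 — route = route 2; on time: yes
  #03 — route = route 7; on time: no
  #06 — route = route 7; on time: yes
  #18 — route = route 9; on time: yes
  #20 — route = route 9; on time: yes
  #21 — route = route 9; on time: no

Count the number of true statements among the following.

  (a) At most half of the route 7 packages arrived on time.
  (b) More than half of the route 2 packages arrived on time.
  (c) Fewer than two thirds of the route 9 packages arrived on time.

2

(a) route 7: |A| = 7, |A ∩ B| = 3; needs |A ∩ B| ≤ |A ∖ B| — true.
(b) route 2: |A| = 7, |A ∩ B| = 4; needs |A ∩ B| > |A ∖ B| — true.
(c) route 9: |A| = 9, |A ∩ B| = 6; needs |A ∩ B| / |A| < 2/3 — false.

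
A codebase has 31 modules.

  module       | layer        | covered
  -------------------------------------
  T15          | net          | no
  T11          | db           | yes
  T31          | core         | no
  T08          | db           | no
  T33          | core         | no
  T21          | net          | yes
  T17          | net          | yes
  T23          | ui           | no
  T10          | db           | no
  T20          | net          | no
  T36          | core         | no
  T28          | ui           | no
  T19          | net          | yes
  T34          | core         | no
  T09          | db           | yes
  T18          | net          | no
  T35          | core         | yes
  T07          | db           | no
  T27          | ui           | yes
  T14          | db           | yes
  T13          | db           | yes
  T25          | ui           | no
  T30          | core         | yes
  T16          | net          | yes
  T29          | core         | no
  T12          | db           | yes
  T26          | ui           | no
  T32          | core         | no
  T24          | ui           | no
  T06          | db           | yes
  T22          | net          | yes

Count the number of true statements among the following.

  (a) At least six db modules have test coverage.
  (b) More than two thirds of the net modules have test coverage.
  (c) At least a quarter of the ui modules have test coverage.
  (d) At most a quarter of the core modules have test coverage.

(a) db: |A| = 9, |A ∩ B| = 6; needs |A ∩ B| ≥ 6 — true.
(b) net: |A| = 8, |A ∩ B| = 5; needs |A ∩ B| / |A| > 2/3 — false.
(c) ui: |A| = 6, |A ∩ B| = 1; needs |A ∩ B| / |A| ≥ 1/4 — false.
(d) core: |A| = 8, |A ∩ B| = 2; needs |A ∩ B| / |A| ≤ 1/4 — true.

2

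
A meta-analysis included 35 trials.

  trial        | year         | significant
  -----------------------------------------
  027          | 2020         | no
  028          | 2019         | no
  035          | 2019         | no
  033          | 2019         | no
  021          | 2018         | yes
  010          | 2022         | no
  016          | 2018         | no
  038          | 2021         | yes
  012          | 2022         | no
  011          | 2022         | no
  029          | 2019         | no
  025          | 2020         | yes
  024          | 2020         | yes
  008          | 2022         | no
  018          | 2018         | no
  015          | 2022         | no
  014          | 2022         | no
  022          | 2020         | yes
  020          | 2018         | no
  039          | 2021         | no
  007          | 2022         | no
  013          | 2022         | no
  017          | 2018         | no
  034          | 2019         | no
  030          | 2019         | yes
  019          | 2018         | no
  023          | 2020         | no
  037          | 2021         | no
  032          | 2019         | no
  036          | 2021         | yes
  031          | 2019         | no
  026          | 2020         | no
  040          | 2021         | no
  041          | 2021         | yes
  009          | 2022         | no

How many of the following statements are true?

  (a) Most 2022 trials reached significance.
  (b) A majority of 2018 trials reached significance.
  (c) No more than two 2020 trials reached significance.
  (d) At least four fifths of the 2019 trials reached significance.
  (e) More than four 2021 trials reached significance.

0

(a) 2022: |A| = 9, |A ∩ B| = 0; needs |A ∩ B| > |A ∖ B| — false.
(b) 2018: |A| = 6, |A ∩ B| = 1; needs |A ∩ B| > |A ∖ B| — false.
(c) 2020: |A| = 6, |A ∩ B| = 3; needs |A ∩ B| ≤ 2 — false.
(d) 2019: |A| = 8, |A ∩ B| = 1; needs |A ∩ B| / |A| ≥ 4/5 — false.
(e) 2021: |A| = 6, |A ∩ B| = 3; needs |A ∩ B| > 4 — false.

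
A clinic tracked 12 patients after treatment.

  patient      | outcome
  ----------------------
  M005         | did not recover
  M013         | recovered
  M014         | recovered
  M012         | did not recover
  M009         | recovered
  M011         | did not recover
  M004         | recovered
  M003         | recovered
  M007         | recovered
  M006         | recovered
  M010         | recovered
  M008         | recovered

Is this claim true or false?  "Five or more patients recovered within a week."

True

Truth condition: |A ∩ B| ≥ 5.
A (the restrictor) = {M005, M013, M014, M012, M009, M011, M004, M003, M007, M006, M010, M008}, |A| = 12.
A ∩ B = {M013, M014, M009, M004, M003, M007, M006, M010, M008}, so |A ∩ B| = 9.
|A ∩ B| = 9, so the statement is true.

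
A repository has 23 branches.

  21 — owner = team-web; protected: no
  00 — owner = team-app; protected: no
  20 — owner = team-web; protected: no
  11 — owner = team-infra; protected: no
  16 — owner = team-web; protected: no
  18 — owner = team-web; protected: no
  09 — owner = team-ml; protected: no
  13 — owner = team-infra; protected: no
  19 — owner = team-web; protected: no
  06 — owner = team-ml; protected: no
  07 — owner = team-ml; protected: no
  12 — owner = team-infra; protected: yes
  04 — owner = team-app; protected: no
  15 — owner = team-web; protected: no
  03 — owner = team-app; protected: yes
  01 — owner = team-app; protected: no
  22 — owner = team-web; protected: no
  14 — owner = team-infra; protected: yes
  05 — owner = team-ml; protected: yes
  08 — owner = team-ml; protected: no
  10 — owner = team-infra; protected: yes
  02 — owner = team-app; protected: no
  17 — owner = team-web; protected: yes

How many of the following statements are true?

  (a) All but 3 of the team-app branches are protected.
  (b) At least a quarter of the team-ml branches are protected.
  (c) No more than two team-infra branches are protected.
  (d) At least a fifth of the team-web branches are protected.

(a) team-app: |A| = 5, |A ∩ B| = 1; needs |A ∖ B| = 3 — false.
(b) team-ml: |A| = 5, |A ∩ B| = 1; needs |A ∩ B| / |A| ≥ 1/4 — false.
(c) team-infra: |A| = 5, |A ∩ B| = 3; needs |A ∩ B| ≤ 2 — false.
(d) team-web: |A| = 8, |A ∩ B| = 1; needs |A ∩ B| / |A| ≥ 1/5 — false.

0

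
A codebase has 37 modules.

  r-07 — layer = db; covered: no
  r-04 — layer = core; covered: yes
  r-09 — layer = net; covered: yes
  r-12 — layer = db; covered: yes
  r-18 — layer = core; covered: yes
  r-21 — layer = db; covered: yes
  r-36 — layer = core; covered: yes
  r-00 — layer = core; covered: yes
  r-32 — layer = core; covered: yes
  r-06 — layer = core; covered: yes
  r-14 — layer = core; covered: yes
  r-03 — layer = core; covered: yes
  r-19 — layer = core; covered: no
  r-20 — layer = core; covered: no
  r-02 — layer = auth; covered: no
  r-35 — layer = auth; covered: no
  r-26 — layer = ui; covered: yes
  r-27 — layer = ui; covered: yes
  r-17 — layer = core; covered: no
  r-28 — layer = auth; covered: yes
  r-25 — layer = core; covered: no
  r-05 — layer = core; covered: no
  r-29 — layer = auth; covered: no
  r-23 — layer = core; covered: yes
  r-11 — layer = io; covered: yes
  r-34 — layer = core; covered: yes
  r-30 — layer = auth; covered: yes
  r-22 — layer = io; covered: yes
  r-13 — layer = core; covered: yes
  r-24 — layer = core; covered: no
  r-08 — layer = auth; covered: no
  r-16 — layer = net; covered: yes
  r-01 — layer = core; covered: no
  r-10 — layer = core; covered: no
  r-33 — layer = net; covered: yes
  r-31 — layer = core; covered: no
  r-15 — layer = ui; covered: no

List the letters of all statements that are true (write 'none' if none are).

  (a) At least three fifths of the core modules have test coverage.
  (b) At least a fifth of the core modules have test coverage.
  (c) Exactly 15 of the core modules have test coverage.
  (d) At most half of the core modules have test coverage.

(b)

|A| = 20, |A ∩ B| = 11, |A ∖ B| = 9.
(a) |A ∩ B| / |A| ≥ 3/5: fails.
(b) |A ∩ B| / |A| ≥ 1/5: holds.
(c) |A ∩ B| = 15: fails.
(d) |A ∩ B| ≤ |A ∖ B|: fails.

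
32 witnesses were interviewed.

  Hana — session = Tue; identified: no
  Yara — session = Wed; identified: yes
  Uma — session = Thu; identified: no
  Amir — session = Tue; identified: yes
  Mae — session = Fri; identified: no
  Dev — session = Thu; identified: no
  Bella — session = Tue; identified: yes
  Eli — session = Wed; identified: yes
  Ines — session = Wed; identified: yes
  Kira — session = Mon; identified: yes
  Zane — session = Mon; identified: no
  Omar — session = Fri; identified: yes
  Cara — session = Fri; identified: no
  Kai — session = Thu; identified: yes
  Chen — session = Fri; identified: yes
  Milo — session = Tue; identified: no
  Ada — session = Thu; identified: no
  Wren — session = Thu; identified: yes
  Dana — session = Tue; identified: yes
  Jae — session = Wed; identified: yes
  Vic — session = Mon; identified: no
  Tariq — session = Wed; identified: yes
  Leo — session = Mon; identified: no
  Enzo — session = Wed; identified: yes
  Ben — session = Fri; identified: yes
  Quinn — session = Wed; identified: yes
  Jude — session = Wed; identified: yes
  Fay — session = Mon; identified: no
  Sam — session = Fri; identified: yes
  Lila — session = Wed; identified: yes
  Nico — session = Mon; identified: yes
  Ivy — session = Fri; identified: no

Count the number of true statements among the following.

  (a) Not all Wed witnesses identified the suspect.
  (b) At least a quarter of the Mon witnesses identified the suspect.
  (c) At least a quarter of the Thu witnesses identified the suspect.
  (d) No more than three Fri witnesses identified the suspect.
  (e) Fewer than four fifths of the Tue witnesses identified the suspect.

(a) Wed: |A| = 9, |A ∩ B| = 9; needs A ⊄ B (|A ∖ B| ≥ 1) — false.
(b) Mon: |A| = 6, |A ∩ B| = 2; needs |A ∩ B| / |A| ≥ 1/4 — true.
(c) Thu: |A| = 5, |A ∩ B| = 2; needs |A ∩ B| / |A| ≥ 1/4 — true.
(d) Fri: |A| = 7, |A ∩ B| = 4; needs |A ∩ B| ≤ 3 — false.
(e) Tue: |A| = 5, |A ∩ B| = 3; needs |A ∩ B| / |A| < 4/5 — true.

3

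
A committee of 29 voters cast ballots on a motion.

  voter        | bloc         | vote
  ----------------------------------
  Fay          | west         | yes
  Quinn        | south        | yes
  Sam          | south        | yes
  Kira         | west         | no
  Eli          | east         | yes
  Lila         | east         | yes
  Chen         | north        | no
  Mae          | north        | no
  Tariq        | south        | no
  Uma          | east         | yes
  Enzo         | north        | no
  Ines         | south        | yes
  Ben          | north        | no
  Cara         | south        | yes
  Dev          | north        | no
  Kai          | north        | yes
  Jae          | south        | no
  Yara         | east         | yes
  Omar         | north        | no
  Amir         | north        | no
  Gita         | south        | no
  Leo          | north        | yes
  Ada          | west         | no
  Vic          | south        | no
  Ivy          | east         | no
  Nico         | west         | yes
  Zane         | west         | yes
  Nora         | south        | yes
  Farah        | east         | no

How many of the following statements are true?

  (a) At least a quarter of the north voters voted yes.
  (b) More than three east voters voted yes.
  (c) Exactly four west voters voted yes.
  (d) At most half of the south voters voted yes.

(a) north: |A| = 9, |A ∩ B| = 2; needs |A ∩ B| / |A| ≥ 1/4 — false.
(b) east: |A| = 6, |A ∩ B| = 4; needs |A ∩ B| > 3 — true.
(c) west: |A| = 5, |A ∩ B| = 3; needs |A ∩ B| = 4 — false.
(d) south: |A| = 9, |A ∩ B| = 5; needs |A ∩ B| ≤ |A ∖ B| — false.

1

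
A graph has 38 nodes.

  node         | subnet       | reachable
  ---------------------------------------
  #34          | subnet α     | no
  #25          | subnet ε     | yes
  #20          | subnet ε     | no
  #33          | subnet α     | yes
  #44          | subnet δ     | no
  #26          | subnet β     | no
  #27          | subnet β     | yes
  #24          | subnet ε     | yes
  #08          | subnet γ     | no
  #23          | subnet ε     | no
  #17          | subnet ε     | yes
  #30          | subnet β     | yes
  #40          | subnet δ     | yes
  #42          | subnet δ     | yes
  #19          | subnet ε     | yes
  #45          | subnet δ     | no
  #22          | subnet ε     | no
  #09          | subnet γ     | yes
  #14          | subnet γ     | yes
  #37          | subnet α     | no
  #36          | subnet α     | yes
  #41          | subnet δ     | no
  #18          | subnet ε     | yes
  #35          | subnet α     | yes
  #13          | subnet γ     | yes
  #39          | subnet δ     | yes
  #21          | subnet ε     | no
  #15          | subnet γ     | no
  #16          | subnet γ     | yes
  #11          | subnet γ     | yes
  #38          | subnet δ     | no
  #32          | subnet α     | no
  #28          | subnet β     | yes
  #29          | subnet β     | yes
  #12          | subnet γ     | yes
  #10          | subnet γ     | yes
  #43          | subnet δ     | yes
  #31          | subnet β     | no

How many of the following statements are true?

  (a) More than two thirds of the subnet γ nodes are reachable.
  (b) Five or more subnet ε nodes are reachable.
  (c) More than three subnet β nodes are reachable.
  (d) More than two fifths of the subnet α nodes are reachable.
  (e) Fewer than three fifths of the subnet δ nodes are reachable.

5

(a) subnet γ: |A| = 9, |A ∩ B| = 7; needs |A ∩ B| / |A| > 2/3 — true.
(b) subnet ε: |A| = 9, |A ∩ B| = 5; needs |A ∩ B| ≥ 5 — true.
(c) subnet β: |A| = 6, |A ∩ B| = 4; needs |A ∩ B| > 3 — true.
(d) subnet α: |A| = 6, |A ∩ B| = 3; needs |A ∩ B| / |A| > 2/5 — true.
(e) subnet δ: |A| = 8, |A ∩ B| = 4; needs |A ∩ B| / |A| < 3/5 — true.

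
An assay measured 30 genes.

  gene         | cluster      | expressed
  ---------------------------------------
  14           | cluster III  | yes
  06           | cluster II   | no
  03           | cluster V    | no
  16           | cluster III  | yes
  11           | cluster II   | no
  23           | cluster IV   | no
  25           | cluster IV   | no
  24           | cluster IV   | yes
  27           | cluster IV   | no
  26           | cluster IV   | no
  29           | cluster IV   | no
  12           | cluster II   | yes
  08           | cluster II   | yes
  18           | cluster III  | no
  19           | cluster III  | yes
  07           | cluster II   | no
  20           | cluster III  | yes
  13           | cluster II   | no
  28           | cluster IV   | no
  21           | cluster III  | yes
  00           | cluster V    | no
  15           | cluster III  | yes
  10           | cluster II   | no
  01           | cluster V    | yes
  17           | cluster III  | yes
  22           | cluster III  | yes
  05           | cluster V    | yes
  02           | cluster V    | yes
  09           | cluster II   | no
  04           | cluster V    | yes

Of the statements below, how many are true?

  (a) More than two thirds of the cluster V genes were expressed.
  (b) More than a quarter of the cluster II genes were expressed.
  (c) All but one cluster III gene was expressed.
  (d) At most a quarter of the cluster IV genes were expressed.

2

(a) cluster V: |A| = 6, |A ∩ B| = 4; needs |A ∩ B| / |A| > 2/3 — false.
(b) cluster II: |A| = 8, |A ∩ B| = 2; needs |A ∩ B| / |A| > 1/4 — false.
(c) cluster III: |A| = 9, |A ∩ B| = 8; needs |A ∖ B| = 1 — true.
(d) cluster IV: |A| = 7, |A ∩ B| = 1; needs |A ∩ B| / |A| ≤ 1/4 — true.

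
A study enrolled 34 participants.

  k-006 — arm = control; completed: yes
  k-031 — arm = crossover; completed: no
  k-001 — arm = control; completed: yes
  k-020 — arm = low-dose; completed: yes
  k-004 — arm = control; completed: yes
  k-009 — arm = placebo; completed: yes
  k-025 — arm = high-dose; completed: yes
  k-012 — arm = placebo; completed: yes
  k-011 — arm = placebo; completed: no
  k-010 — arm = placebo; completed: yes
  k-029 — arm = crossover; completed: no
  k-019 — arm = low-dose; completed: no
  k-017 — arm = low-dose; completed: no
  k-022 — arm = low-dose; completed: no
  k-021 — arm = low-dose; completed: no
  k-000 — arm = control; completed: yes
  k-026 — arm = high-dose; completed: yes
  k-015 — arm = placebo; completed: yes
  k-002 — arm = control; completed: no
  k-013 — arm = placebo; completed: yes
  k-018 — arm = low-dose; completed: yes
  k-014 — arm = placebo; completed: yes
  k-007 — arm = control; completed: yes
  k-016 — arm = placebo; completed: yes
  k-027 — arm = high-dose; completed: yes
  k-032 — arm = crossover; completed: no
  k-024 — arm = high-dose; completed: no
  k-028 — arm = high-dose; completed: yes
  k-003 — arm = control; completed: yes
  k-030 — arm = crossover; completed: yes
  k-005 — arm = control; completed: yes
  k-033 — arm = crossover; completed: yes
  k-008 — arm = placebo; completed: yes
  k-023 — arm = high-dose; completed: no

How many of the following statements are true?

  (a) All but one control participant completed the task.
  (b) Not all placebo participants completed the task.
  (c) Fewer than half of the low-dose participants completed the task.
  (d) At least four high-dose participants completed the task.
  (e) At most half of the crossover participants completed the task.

5

(a) control: |A| = 8, |A ∩ B| = 7; needs |A ∖ B| = 1 — true.
(b) placebo: |A| = 9, |A ∩ B| = 8; needs A ⊄ B (|A ∖ B| ≥ 1) — true.
(c) low-dose: |A| = 6, |A ∩ B| = 2; needs |A ∩ B| < |A ∖ B| — true.
(d) high-dose: |A| = 6, |A ∩ B| = 4; needs |A ∩ B| ≥ 4 — true.
(e) crossover: |A| = 5, |A ∩ B| = 2; needs |A ∩ B| ≤ |A ∖ B| — true.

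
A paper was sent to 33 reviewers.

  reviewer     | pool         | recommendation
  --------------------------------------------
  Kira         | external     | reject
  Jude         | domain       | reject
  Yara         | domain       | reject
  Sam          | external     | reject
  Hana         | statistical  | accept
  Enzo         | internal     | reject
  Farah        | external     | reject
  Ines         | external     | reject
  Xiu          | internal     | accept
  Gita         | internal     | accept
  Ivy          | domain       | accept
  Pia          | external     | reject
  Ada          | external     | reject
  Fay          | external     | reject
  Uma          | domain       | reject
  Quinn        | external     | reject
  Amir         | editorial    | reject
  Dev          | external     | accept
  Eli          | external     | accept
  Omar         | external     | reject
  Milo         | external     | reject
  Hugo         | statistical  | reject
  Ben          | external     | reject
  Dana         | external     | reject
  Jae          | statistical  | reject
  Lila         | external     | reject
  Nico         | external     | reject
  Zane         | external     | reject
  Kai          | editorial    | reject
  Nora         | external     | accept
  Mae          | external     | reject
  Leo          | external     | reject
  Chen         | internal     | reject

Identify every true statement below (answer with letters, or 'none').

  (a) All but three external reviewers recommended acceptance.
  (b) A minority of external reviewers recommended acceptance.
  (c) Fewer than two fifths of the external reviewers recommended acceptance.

|A| = 20, |A ∩ B| = 3, |A ∖ B| = 17.
(a) |A ∖ B| = 3: fails.
(b) |A ∩ B| < |A ∖ B|: holds.
(c) |A ∩ B| / |A| < 2/5: holds.

(b), (c)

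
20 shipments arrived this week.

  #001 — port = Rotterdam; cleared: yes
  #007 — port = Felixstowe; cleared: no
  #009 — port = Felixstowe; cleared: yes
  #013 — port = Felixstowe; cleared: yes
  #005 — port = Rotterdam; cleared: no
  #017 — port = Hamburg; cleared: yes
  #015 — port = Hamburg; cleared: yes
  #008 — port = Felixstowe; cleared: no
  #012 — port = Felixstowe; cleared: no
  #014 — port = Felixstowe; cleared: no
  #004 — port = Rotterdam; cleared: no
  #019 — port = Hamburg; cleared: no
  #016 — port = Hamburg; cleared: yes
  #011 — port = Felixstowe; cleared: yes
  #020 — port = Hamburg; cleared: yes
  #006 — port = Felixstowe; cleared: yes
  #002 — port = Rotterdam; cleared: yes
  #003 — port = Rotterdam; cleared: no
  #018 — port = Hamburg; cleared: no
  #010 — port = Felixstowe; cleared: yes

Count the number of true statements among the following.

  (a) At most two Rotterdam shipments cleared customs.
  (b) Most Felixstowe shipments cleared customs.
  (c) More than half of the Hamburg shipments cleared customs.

(a) Rotterdam: |A| = 5, |A ∩ B| = 2; needs |A ∩ B| ≤ 2 — true.
(b) Felixstowe: |A| = 9, |A ∩ B| = 5; needs |A ∩ B| > |A ∖ B| — true.
(c) Hamburg: |A| = 6, |A ∩ B| = 4; needs |A ∩ B| > |A ∖ B| — true.

3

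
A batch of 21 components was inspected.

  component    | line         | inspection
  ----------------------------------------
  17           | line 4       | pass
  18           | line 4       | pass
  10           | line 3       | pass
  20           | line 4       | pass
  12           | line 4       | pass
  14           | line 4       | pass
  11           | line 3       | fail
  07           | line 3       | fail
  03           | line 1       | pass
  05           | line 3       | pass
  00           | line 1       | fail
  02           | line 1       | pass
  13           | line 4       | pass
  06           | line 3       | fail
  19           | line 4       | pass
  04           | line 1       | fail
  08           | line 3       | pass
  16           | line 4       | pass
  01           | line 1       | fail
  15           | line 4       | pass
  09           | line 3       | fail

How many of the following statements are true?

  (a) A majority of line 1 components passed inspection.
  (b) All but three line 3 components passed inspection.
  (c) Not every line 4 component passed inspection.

0

(a) line 1: |A| = 5, |A ∩ B| = 2; needs |A ∩ B| > |A ∖ B| — false.
(b) line 3: |A| = 7, |A ∩ B| = 3; needs |A ∖ B| = 3 — false.
(c) line 4: |A| = 9, |A ∩ B| = 9; needs A ⊄ B (|A ∖ B| ≥ 1) — false.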